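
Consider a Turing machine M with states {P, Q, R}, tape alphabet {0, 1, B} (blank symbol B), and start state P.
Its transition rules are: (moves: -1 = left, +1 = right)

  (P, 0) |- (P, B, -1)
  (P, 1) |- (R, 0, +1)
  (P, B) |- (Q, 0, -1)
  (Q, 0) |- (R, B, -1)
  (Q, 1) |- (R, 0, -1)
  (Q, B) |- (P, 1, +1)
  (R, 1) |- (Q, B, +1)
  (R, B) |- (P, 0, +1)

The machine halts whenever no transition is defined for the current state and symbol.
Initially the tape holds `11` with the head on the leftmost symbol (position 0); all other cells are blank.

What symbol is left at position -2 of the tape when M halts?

P | BB[1]1BB   read 1 → write 0, move +1, go to R
R | BB0[1]BB   read 1 → write B, move +1, go to Q
Q | BB0B[B]B   read B → write 1, move +1, go to P
P | BB0B1[B]   read B → write 0, move -1, go to Q
Q | BB0B[1]0   read 1 → write 0, move -1, go to R
R | BB0[B]00   read B → write 0, move +1, go to P
P | BB00[0]0   read 0 → write B, move -1, go to P
P | BB0[0]B0   read 0 → write B, move -1, go to P
P | BB[0]BB0   read 0 → write B, move -1, go to P
P | B[B]BBB0   read B → write 0, move -1, go to Q
Q | [B]0BBB0   read B → write 1, move +1, go to P
P | 1[0]BBB0   read 0 → write B, move -1, go to P
P | [1]BBBB0   read 1 → write 0, move +1, go to R
R | 0[B]BBB0   read B → write 0, move +1, go to P
P | 00[B]BB0   read B → write 0, move -1, go to Q
Q | 0[0]0BB0   read 0 → write B, move -1, go to R
R | [0]B0BB0
Cell -2 holds 0 when M halts.

0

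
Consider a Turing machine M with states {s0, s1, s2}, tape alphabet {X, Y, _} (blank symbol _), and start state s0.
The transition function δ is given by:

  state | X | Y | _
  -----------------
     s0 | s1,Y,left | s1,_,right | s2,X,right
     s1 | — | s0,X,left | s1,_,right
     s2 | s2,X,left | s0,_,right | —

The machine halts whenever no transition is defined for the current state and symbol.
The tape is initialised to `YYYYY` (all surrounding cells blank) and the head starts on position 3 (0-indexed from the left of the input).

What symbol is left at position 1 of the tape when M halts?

X

s0 | _YYY[Y]Y   read Y → write _, move right, go to s1
s1 | _YYY_[Y]   read Y → write X, move left, go to s0
s0 | _YYY[_]X   read _ → write X, move right, go to s2
s2 | _YYYX[X]   read X → write X, move left, go to s2
s2 | _YYY[X]X   read X → write X, move left, go to s2
s2 | _YY[Y]XX   read Y → write _, move right, go to s0
s0 | _YY_[X]X   read X → write Y, move left, go to s1
s1 | _YY[_]YX   read _ → write _, move right, go to s1
s1 | _YY_[Y]X   read Y → write X, move left, go to s0
s0 | _YY[_]XX   read _ → write X, move right, go to s2
s2 | _YYX[X]X   read X → write X, move left, go to s2
s2 | _YY[X]XX   read X → write X, move left, go to s2
s2 | _Y[Y]XXX   read Y → write _, move right, go to s0
s0 | _Y_[X]XX   read X → write Y, move left, go to s1
s1 | _Y[_]YXX   read _ → write _, move right, go to s1
s1 | _Y_[Y]XX   read Y → write X, move left, go to s0
s0 | _Y[_]XXX   read _ → write X, move right, go to s2
s2 | _YX[X]XX   read X → write X, move left, go to s2
s2 | _Y[X]XXX   read X → write X, move left, go to s2
s2 | _[Y]XXXX   read Y → write _, move right, go to s0
s0 | __[X]XXX   read X → write Y, move left, go to s1
s1 | _[_]YXXX   read _ → write _, move right, go to s1
s1 | __[Y]XXX   read Y → write X, move left, go to s0
s0 | _[_]XXXX   read _ → write X, move right, go to s2
s2 | _X[X]XXX   read X → write X, move left, go to s2
s2 | _[X]XXXX   read X → write X, move left, go to s2
s2 | [_]XXXXX
Cell 1 holds X when M halts.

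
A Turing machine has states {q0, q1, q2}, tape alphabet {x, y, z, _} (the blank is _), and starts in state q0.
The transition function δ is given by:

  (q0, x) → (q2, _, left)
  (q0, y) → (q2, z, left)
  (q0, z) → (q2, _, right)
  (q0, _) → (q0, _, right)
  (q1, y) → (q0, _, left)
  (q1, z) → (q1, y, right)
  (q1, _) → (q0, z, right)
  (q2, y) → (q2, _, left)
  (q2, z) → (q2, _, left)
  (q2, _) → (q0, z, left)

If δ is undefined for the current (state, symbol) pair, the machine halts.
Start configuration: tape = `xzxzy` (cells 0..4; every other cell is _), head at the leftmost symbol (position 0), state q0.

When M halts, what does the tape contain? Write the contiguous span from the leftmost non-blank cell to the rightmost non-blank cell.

xzy

state=q0 head=0 tape=__[x]zxzy   (q0,x)→(q2,_,left)
state=q2 head=-1 tape=_[_]_zxzy   (q2,_)→(q0,z,left)
state=q0 head=-2 tape=[_]z_zxzy   (q0,_)→(q0,_,right)
state=q0 head=-1 tape=_[z]_zxzy   (q0,z)→(q2,_,right)
state=q2 head=0 tape=__[_]zxzy   (q2,_)→(q0,z,left)
state=q0 head=-1 tape=_[_]zzxzy   (q0,_)→(q0,_,right)
state=q0 head=0 tape=__[z]zxzy   (q0,z)→(q2,_,right)
state=q2 head=1 tape=___[z]xzy   (q2,z)→(q2,_,left)
state=q2 head=0 tape=__[_]_xzy   (q2,_)→(q0,z,left)
state=q0 head=-1 tape=_[_]z_xzy   (q0,_)→(q0,_,right)
state=q0 head=0 tape=__[z]_xzy   (q0,z)→(q2,_,right)
state=q2 head=1 tape=___[_]xzy   (q2,_)→(q0,z,left)
state=q0 head=0 tape=__[_]zxzy   (q0,_)→(q0,_,right)
state=q0 head=1 tape=___[z]xzy   (q0,z)→(q2,_,right)
state=q2 head=2 tape=____[x]zy
The non-blank tape span at halt is xzy.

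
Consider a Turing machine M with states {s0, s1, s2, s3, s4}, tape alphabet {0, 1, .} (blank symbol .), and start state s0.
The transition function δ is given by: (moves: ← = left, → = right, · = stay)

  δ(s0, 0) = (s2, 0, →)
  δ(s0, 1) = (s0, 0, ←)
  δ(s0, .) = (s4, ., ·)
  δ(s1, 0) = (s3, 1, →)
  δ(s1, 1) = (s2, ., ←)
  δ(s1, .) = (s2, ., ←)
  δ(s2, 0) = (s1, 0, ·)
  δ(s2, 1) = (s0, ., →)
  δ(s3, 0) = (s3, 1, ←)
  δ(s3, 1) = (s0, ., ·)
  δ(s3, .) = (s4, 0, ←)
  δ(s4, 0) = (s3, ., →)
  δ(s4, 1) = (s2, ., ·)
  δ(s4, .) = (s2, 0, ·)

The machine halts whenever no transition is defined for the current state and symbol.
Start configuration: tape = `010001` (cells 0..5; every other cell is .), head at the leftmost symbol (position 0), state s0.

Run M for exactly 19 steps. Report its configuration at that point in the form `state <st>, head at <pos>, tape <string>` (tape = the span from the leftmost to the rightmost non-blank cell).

state s2, head at 5, tape 0.0110

state=s0 head=0 tape=[0]10001   (s0,0)→(s2,0,→)
state=s2 head=1 tape=0[1]0001   (s2,1)→(s0,.,→)
state=s0 head=2 tape=0.[0]001   (s0,0)→(s2,0,→)
state=s2 head=3 tape=0.0[0]01   (s2,0)→(s1,0,·)
state=s1 head=3 tape=0.0[0]01   (s1,0)→(s3,1,→)
state=s3 head=4 tape=0.01[0]1   (s3,0)→(s3,1,←)
state=s3 head=3 tape=0.0[1]11   (s3,1)→(s0,.,·)
state=s0 head=3 tape=0.0[.]11   (s0,.)→(s4,.,·)
state=s4 head=3 tape=0.0[.]11   (s4,.)→(s2,0,·)
state=s2 head=3 tape=0.0[0]11   (s2,0)→(s1,0,·)
state=s1 head=3 tape=0.0[0]11   (s1,0)→(s3,1,→)
state=s3 head=4 tape=0.01[1]1   (s3,1)→(s0,.,·)
state=s0 head=4 tape=0.01[.]1   (s0,.)→(s4,.,·)
state=s4 head=4 tape=0.01[.]1   (s4,.)→(s2,0,·)
state=s2 head=4 tape=0.01[0]1   (s2,0)→(s1,0,·)
state=s1 head=4 tape=0.01[0]1   (s1,0)→(s3,1,→)
state=s3 head=5 tape=0.011[1]   (s3,1)→(s0,.,·)
state=s0 head=5 tape=0.011[.]   (s0,.)→(s4,.,·)
state=s4 head=5 tape=0.011[.]   (s4,.)→(s2,0,·)
state=s2 head=5 tape=0.011[0]
After 19 steps: state s2, head at 5, tape 0.0110.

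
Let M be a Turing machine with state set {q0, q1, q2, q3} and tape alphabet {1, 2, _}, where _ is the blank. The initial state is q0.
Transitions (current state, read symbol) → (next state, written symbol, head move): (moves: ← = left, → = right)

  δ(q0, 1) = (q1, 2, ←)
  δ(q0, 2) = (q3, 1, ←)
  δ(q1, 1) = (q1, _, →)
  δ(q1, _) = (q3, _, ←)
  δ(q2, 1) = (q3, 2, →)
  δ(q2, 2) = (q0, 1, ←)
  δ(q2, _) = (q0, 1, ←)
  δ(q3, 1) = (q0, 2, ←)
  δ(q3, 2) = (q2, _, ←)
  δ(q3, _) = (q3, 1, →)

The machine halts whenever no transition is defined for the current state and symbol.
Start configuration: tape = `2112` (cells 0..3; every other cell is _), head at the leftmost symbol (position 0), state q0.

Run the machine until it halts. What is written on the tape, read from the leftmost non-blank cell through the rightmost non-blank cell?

q0 | ___[2]112   read 2 → write 1, move ←, go to q3
q3 | __[_]1112   read _ → write 1, move →, go to q3
q3 | __1[1]112   read 1 → write 2, move ←, go to q0
q0 | __[1]2112   read 1 → write 2, move ←, go to q1
q1 | _[_]22112   read _ → write _, move ←, go to q3
q3 | [_]_22112   read _ → write 1, move →, go to q3
q3 | 1[_]22112   read _ → write 1, move →, go to q3
q3 | 11[2]2112   read 2 → write _, move ←, go to q2
q2 | 1[1]_2112   read 1 → write 2, move →, go to q3
q3 | 12[_]2112   read _ → write 1, move →, go to q3
q3 | 121[2]112   read 2 → write _, move ←, go to q2
q2 | 12[1]_112   read 1 → write 2, move →, go to q3
q3 | 122[_]112   read _ → write 1, move →, go to q3
q3 | 1221[1]12   read 1 → write 2, move ←, go to q0
q0 | 122[1]212   read 1 → write 2, move ←, go to q1
q1 | 12[2]2212
The non-blank tape span at halt is 1222212.

1222212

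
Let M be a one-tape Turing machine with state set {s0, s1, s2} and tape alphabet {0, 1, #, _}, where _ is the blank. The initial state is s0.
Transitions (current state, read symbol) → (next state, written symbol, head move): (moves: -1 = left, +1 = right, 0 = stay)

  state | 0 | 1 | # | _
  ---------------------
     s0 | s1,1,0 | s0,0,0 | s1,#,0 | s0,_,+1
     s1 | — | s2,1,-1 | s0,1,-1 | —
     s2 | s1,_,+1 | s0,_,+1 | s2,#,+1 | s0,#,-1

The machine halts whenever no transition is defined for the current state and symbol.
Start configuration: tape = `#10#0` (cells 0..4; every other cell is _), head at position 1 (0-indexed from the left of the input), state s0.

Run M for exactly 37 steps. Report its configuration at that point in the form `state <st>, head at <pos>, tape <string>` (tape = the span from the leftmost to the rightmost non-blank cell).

state s1, head at -3, tape 1111#1#0

s0 | ____#[1]0#0   read 1 → write 0, move 0, go to s0
s0 | ____#[0]0#0   read 0 → write 1, move 0, go to s1
s1 | ____#[1]0#0   read 1 → write 1, move -1, go to s2
s2 | ____[#]10#0   read # → write #, move +1, go to s2
s2 | ____#[1]0#0   read 1 → write _, move +1, go to s0
s0 | ____#_[0]#0   read 0 → write 1, move 0, go to s1
s1 | ____#_[1]#0   read 1 → write 1, move -1, go to s2
s2 | ____#[_]1#0   read _ → write #, move -1, go to s0
s0 | ____[#]#1#0   read # → write #, move 0, go to s1
s1 | ____[#]#1#0   read # → write 1, move -1, go to s0
s0 | ___[_]1#1#0   read _ → write _, move +1, go to s0
s0 | ____[1]#1#0   read 1 → write 0, move 0, go to s0
s0 | ____[0]#1#0   read 0 → write 1, move 0, go to s1
s1 | ____[1]#1#0   read 1 → write 1, move -1, go to s2
s2 | ___[_]1#1#0   read _ → write #, move -1, go to s0
s0 | __[_]#1#1#0   read _ → write _, move +1, go to s0
s0 | ___[#]1#1#0   read # → write #, move 0, go to s1
s1 | ___[#]1#1#0   read # → write 1, move -1, go to s0
s0 | __[_]11#1#0   read _ → write _, move +1, go to s0
s0 | ___[1]1#1#0   read 1 → write 0, move 0, go to s0
s0 | ___[0]1#1#0   read 0 → write 1, move 0, go to s1
s1 | ___[1]1#1#0   read 1 → write 1, move -1, go to s2
s2 | __[_]11#1#0   read _ → write #, move -1, go to s0
s0 | _[_]#11#1#0   read _ → write _, move +1, go to s0
s0 | __[#]11#1#0   read # → write #, move 0, go to s1
s1 | __[#]11#1#0   read # → write 1, move -1, go to s0
s0 | _[_]111#1#0   read _ → write _, move +1, go to s0
s0 | __[1]11#1#0   read 1 → write 0, move 0, go to s0
s0 | __[0]11#1#0   read 0 → write 1, move 0, go to s1
s1 | __[1]11#1#0   read 1 → write 1, move -1, go to s2
s2 | _[_]111#1#0   read _ → write #, move -1, go to s0
s0 | [_]#111#1#0   read _ → write _, move +1, go to s0
s0 | _[#]111#1#0   read # → write #, move 0, go to s1
s1 | _[#]111#1#0   read # → write 1, move -1, go to s0
s0 | [_]1111#1#0   read _ → write _, move +1, go to s0
s0 | _[1]111#1#0   read 1 → write 0, move 0, go to s0
s0 | _[0]111#1#0   read 0 → write 1, move 0, go to s1
s1 | _[1]111#1#0
After 37 steps: state s1, head at -3, tape 1111#1#0.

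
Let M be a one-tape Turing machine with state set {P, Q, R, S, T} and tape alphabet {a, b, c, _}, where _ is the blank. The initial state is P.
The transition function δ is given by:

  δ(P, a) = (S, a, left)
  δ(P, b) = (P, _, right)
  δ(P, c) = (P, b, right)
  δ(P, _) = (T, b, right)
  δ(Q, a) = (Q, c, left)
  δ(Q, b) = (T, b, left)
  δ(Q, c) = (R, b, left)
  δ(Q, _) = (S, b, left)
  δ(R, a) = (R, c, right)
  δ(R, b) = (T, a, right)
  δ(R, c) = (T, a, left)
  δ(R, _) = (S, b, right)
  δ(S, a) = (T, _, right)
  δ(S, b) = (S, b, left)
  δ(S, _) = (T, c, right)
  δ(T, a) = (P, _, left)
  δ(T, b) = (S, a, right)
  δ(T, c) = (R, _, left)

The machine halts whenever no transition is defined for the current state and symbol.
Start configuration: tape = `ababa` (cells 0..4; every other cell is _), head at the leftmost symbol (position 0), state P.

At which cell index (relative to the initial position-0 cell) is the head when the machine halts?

P | _[a]baba_   read a → write a, move left, go to S
S | [_]ababa_   read _ → write c, move right, go to T
T | c[a]baba_   read a → write _, move left, go to P
P | [c]_baba_   read c → write b, move right, go to P
P | b[_]baba_   read _ → write b, move right, go to T
T | bb[b]aba_   read b → write a, move right, go to S
S | bba[a]ba_   read a → write _, move right, go to T
T | bba_[b]a_   read b → write a, move right, go to S
S | bba_a[a]_   read a → write _, move right, go to T
T | bba_a_[_]
At halt the head is at cell 5.

5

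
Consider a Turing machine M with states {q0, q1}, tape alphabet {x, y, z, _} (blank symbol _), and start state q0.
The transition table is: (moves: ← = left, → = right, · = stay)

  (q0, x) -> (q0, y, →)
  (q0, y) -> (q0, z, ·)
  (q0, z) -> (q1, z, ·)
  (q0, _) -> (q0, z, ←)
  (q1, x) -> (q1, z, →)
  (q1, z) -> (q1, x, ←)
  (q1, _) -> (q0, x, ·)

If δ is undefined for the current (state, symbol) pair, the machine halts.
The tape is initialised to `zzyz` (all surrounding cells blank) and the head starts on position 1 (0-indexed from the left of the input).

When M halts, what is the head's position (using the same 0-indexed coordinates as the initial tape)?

state=q0 head=1 tape=_z[z]yz   (q0,z)→(q1,z,·)
state=q1 head=1 tape=_z[z]yz   (q1,z)→(q1,x,←)
state=q1 head=0 tape=_[z]xyz   (q1,z)→(q1,x,←)
state=q1 head=-1 tape=[_]xxyz   (q1,_)→(q0,x,·)
state=q0 head=-1 tape=[x]xxyz   (q0,x)→(q0,y,→)
state=q0 head=0 tape=y[x]xyz   (q0,x)→(q0,y,→)
state=q0 head=1 tape=yy[x]yz   (q0,x)→(q0,y,→)
state=q0 head=2 tape=yyy[y]z   (q0,y)→(q0,z,·)
state=q0 head=2 tape=yyy[z]z   (q0,z)→(q1,z,·)
state=q1 head=2 tape=yyy[z]z   (q1,z)→(q1,x,←)
state=q1 head=1 tape=yy[y]xz
At halt the head is at cell 1.

1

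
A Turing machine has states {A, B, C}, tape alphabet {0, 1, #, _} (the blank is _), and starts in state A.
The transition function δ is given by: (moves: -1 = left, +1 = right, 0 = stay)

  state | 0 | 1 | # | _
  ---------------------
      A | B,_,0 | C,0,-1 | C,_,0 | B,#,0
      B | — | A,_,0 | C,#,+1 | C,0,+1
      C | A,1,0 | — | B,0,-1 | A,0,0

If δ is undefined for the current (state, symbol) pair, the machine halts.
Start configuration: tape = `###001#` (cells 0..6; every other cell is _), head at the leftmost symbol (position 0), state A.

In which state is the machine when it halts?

B

A | [#]##001#   read # → write _, move 0, go to C
C | [_]##001#   read _ → write 0, move 0, go to A
A | [0]##001#   read 0 → write _, move 0, go to B
B | [_]##001#   read _ → write 0, move +1, go to C
C | 0[#]#001#   read # → write 0, move -1, go to B
B | [0]0#001#
No transition is defined for (B, 0); M halts in state B.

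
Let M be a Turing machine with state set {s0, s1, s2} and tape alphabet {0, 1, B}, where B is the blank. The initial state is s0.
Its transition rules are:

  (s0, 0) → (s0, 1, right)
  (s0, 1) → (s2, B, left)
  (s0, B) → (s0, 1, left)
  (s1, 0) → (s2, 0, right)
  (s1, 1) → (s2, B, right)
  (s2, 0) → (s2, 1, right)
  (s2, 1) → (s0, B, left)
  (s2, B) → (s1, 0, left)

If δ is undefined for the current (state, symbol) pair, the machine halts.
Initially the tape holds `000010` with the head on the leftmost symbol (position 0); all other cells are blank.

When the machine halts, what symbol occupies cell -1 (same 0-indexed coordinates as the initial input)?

state=s0 head=0 tape=BB[0]00010   (s0,0)→(s0,1,right)
state=s0 head=1 tape=BB1[0]0010   (s0,0)→(s0,1,right)
state=s0 head=2 tape=BB11[0]010   (s0,0)→(s0,1,right)
state=s0 head=3 tape=BB111[0]10   (s0,0)→(s0,1,right)
state=s0 head=4 tape=BB1111[1]0   (s0,1)→(s2,B,left)
state=s2 head=3 tape=BB111[1]B0   (s2,1)→(s0,B,left)
state=s0 head=2 tape=BB11[1]BB0   (s0,1)→(s2,B,left)
state=s2 head=1 tape=BB1[1]BBB0   (s2,1)→(s0,B,left)
state=s0 head=0 tape=BB[1]BBBB0   (s0,1)→(s2,B,left)
state=s2 head=-1 tape=B[B]BBBBB0   (s2,B)→(s1,0,left)
state=s1 head=-2 tape=[B]0BBBBB0
Cell -1 holds 0 when M halts.

0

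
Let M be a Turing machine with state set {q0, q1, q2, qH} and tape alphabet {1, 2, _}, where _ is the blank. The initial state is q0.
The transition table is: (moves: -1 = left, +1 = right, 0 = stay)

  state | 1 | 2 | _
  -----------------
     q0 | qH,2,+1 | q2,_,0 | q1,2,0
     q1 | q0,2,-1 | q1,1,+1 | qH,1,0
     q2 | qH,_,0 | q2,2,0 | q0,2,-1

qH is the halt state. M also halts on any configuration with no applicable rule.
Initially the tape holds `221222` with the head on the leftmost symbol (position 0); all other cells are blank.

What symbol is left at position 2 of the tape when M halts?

2

state=q0 head=0 tape=_[2]21222   (q0,2)→(q2,_,0)
state=q2 head=0 tape=_[_]21222   (q2,_)→(q0,2,-1)
state=q0 head=-1 tape=[_]221222   (q0,_)→(q1,2,0)
state=q1 head=-1 tape=[2]221222   (q1,2)→(q1,1,+1)
state=q1 head=0 tape=1[2]21222   (q1,2)→(q1,1,+1)
state=q1 head=1 tape=11[2]1222   (q1,2)→(q1,1,+1)
state=q1 head=2 tape=111[1]222   (q1,1)→(q0,2,-1)
state=q0 head=1 tape=11[1]2222   (q0,1)→(qH,2,+1)
state=qH head=2 tape=112[2]222
Cell 2 holds 2 when M halts.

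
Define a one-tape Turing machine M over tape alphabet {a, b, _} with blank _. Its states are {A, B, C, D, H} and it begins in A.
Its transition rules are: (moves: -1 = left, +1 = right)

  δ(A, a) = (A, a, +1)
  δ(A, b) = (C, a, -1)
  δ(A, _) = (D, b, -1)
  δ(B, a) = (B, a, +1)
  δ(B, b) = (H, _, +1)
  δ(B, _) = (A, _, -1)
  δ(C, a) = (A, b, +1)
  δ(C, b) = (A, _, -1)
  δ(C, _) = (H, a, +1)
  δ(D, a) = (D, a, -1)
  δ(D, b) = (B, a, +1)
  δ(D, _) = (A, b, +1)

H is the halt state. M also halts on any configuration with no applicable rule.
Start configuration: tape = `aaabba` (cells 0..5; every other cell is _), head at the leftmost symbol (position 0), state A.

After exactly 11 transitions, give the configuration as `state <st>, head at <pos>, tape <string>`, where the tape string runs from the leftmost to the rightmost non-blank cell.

state D, head at 5, tape aabbaab

A | [a]aabba_   read a → write a, move +1, go to A
A | a[a]abba_   read a → write a, move +1, go to A
A | aa[a]bba_   read a → write a, move +1, go to A
A | aaa[b]ba_   read b → write a, move -1, go to C
C | aa[a]aba_   read a → write b, move +1, go to A
A | aab[a]ba_   read a → write a, move +1, go to A
A | aaba[b]a_   read b → write a, move -1, go to C
C | aab[a]aa_   read a → write b, move +1, go to A
A | aabb[a]a_   read a → write a, move +1, go to A
A | aabba[a]_   read a → write a, move +1, go to A
A | aabbaa[_]   read _ → write b, move -1, go to D
D | aabba[a]b
After 11 steps: state D, head at 5, tape aabbaab.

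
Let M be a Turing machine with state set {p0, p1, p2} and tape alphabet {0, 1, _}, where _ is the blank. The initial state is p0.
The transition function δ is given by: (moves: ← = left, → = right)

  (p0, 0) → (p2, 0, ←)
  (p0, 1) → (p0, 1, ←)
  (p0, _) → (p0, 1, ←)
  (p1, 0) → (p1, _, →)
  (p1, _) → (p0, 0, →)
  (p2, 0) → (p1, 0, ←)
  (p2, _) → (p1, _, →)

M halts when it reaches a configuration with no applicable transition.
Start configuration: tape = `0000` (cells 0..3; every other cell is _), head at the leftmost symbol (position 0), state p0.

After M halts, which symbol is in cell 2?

_

p0 | _[0]000__   read 0 → write 0, move ←, go to p2
p2 | [_]0000__   read _ → write _, move →, go to p1
p1 | _[0]000__   read 0 → write _, move →, go to p1
p1 | __[0]00__   read 0 → write _, move →, go to p1
p1 | ___[0]0__   read 0 → write _, move →, go to p1
p1 | ____[0]__   read 0 → write _, move →, go to p1
p1 | _____[_]_   read _ → write 0, move →, go to p0
p0 | _____0[_]   read _ → write 1, move ←, go to p0
p0 | _____[0]1   read 0 → write 0, move ←, go to p2
p2 | ____[_]01   read _ → write _, move →, go to p1
p1 | _____[0]1   read 0 → write _, move →, go to p1
p1 | ______[1]
Cell 2 holds _ when M halts.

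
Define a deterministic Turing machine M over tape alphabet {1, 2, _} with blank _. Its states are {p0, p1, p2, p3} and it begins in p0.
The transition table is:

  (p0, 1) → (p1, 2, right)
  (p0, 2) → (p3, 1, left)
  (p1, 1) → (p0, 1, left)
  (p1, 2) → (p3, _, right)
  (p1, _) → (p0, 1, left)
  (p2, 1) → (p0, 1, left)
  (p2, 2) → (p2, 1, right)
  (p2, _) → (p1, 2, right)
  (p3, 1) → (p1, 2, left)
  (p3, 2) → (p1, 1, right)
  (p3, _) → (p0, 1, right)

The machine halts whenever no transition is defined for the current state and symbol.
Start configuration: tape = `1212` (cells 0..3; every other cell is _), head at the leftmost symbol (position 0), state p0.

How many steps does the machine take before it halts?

state=p0 head=0 tape=___[1]212   (p0,1)→(p1,2,right)
state=p1 head=1 tape=___2[2]12   (p1,2)→(p3,_,right)
state=p3 head=2 tape=___2_[1]2   (p3,1)→(p1,2,left)
state=p1 head=1 tape=___2[_]22   (p1,_)→(p0,1,left)
state=p0 head=0 tape=___[2]122   (p0,2)→(p3,1,left)
state=p3 head=-1 tape=__[_]1122   (p3,_)→(p0,1,right)
state=p0 head=0 tape=__1[1]122   (p0,1)→(p1,2,right)
state=p1 head=1 tape=__12[1]22   (p1,1)→(p0,1,left)
state=p0 head=0 tape=__1[2]122   (p0,2)→(p3,1,left)
state=p3 head=-1 tape=__[1]1122   (p3,1)→(p1,2,left)
state=p1 head=-2 tape=_[_]21122   (p1,_)→(p0,1,left)
state=p0 head=-3 tape=[_]121122
M halts after 11 transitions.

11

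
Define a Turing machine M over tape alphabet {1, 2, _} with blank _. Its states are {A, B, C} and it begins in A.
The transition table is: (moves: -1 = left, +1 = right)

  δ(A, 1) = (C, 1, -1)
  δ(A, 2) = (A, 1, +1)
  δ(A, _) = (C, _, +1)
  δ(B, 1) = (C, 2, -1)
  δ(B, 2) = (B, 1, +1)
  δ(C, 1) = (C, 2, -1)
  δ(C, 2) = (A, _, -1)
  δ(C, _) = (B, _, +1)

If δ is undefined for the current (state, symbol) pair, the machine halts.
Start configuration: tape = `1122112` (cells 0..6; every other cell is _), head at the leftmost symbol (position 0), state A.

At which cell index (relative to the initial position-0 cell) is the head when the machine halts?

state=A head=0 tape=_[1]122112_   (A,1)→(C,1,-1)
state=C head=-1 tape=[_]1122112_   (C,_)→(B,_,+1)
state=B head=0 tape=_[1]122112_   (B,1)→(C,2,-1)
state=C head=-1 tape=[_]2122112_   (C,_)→(B,_,+1)
state=B head=0 tape=_[2]122112_   (B,2)→(B,1,+1)
state=B head=1 tape=_1[1]22112_   (B,1)→(C,2,-1)
state=C head=0 tape=_[1]222112_   (C,1)→(C,2,-1)
state=C head=-1 tape=[_]2222112_   (C,_)→(B,_,+1)
state=B head=0 tape=_[2]222112_   (B,2)→(B,1,+1)
state=B head=1 tape=_1[2]22112_   (B,2)→(B,1,+1)
state=B head=2 tape=_11[2]2112_   (B,2)→(B,1,+1)
state=B head=3 tape=_111[2]112_   (B,2)→(B,1,+1)
state=B head=4 tape=_1111[1]12_   (B,1)→(C,2,-1)
state=C head=3 tape=_111[1]212_   (C,1)→(C,2,-1)
state=C head=2 tape=_11[1]2212_   (C,1)→(C,2,-1)
state=C head=1 tape=_1[1]22212_   (C,1)→(C,2,-1)
state=C head=0 tape=_[1]222212_   (C,1)→(C,2,-1)
state=C head=-1 tape=[_]2222212_   (C,_)→(B,_,+1)
state=B head=0 tape=_[2]222212_   (B,2)→(B,1,+1)
state=B head=1 tape=_1[2]22212_   (B,2)→(B,1,+1)
state=B head=2 tape=_11[2]2212_   (B,2)→(B,1,+1)
state=B head=3 tape=_111[2]212_   (B,2)→(B,1,+1)
state=B head=4 tape=_1111[2]12_   (B,2)→(B,1,+1)
state=B head=5 tape=_11111[1]2_   (B,1)→(C,2,-1)
state=C head=4 tape=_1111[1]22_   (C,1)→(C,2,-1)
state=C head=3 tape=_111[1]222_   (C,1)→(C,2,-1)
state=C head=2 tape=_11[1]2222_   (C,1)→(C,2,-1)
state=C head=1 tape=_1[1]22222_   (C,1)→(C,2,-1)
state=C head=0 tape=_[1]222222_   (C,1)→(C,2,-1)
state=C head=-1 tape=[_]2222222_   (C,_)→(B,_,+1)
state=B head=0 tape=_[2]222222_   (B,2)→(B,1,+1)
state=B head=1 tape=_1[2]22222_   (B,2)→(B,1,+1)
state=B head=2 tape=_11[2]2222_   (B,2)→(B,1,+1)
state=B head=3 tape=_111[2]222_   (B,2)→(B,1,+1)
state=B head=4 tape=_1111[2]22_   (B,2)→(B,1,+1)
state=B head=5 tape=_11111[2]2_   (B,2)→(B,1,+1)
state=B head=6 tape=_111111[2]_   (B,2)→(B,1,+1)
state=B head=7 tape=_1111111[_]
At halt the head is at cell 7.

7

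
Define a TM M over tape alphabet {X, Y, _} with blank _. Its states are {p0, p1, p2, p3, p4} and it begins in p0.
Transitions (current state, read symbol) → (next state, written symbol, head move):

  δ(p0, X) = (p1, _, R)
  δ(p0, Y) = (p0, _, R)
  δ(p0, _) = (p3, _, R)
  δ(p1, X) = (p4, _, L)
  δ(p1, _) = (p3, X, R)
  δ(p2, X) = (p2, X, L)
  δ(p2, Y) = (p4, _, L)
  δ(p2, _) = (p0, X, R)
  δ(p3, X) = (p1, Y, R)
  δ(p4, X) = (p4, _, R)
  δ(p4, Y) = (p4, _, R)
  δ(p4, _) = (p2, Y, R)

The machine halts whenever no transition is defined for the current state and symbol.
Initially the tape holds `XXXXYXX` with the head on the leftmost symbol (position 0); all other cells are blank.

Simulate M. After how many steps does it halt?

p0 | [X]XXXYXX__   read X → write _, move R, go to p1
p1 | _[X]XXYXX__   read X → write _, move L, go to p4
p4 | [_]_XXYXX__   read _ → write Y, move R, go to p2
p2 | Y[_]XXYXX__   read _ → write X, move R, go to p0
p0 | YX[X]XYXX__   read X → write _, move R, go to p1
p1 | YX_[X]YXX__   read X → write _, move L, go to p4
p4 | YX[_]_YXX__   read _ → write Y, move R, go to p2
p2 | YXY[_]YXX__   read _ → write X, move R, go to p0
p0 | YXYX[Y]XX__   read Y → write _, move R, go to p0
p0 | YXYX_[X]X__   read X → write _, move R, go to p1
p1 | YXYX__[X]__   read X → write _, move L, go to p4
p4 | YXYX_[_]___   read _ → write Y, move R, go to p2
p2 | YXYX_Y[_]__   read _ → write X, move R, go to p0
p0 | YXYX_YX[_]_   read _ → write _, move R, go to p3
p3 | YXYX_YX_[_]
M halts after 14 transitions.

14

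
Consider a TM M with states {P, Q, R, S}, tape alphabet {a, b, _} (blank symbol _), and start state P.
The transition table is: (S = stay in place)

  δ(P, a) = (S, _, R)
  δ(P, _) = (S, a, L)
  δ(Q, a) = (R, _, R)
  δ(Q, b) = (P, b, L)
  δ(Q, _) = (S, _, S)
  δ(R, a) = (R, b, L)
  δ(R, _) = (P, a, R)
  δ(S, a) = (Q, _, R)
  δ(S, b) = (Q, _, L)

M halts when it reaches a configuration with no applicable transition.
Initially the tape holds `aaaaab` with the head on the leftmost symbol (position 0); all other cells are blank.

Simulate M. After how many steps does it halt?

state=P head=0 tape=[a]aaaab   (P,a)→(S,_,R)
state=S head=1 tape=_[a]aaab   (S,a)→(Q,_,R)
state=Q head=2 tape=__[a]aab   (Q,a)→(R,_,R)
state=R head=3 tape=___[a]ab   (R,a)→(R,b,L)
state=R head=2 tape=__[_]bab   (R,_)→(P,a,R)
state=P head=3 tape=__a[b]ab
M halts after 5 transitions.

5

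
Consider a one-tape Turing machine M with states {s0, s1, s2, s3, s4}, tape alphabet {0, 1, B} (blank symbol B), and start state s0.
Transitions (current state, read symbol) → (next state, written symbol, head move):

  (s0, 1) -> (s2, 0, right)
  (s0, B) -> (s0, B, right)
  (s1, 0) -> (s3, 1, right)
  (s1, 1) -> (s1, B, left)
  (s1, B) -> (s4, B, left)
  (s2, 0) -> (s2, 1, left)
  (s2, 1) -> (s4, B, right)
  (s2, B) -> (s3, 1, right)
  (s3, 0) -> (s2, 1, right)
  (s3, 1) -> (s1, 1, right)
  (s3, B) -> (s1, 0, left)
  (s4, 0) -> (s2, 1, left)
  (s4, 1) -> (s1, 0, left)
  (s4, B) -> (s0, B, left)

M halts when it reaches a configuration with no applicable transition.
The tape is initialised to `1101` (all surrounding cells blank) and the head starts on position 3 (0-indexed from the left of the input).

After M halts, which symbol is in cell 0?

B

s0 | BBB110[1]BB   read 1 → write 0, move right, go to s2
s2 | BBB1100[B]B   read B → write 1, move right, go to s3
s3 | BBB11001[B]   read B → write 0, move left, go to s1
s1 | BBB1100[1]0   read 1 → write B, move left, go to s1
s1 | BBB110[0]B0   read 0 → write 1, move right, go to s3
s3 | BBB1101[B]0   read B → write 0, move left, go to s1
s1 | BBB110[1]00   read 1 → write B, move left, go to s1
s1 | BBB11[0]B00   read 0 → write 1, move right, go to s3
s3 | BBB111[B]00   read B → write 0, move left, go to s1
s1 | BBB11[1]000   read 1 → write B, move left, go to s1
s1 | BBB1[1]B000   read 1 → write B, move left, go to s1
s1 | BBB[1]BB000   read 1 → write B, move left, go to s1
s1 | BB[B]BBB000   read B → write B, move left, go to s4
s4 | B[B]BBBB000   read B → write B, move left, go to s0
s0 | [B]BBBBB000   read B → write B, move right, go to s0
s0 | B[B]BBBB000   read B → write B, move right, go to s0
s0 | BB[B]BBB000   read B → write B, move right, go to s0
s0 | BBB[B]BB000   read B → write B, move right, go to s0
s0 | BBBB[B]B000   read B → write B, move right, go to s0
s0 | BBBBB[B]000   read B → write B, move right, go to s0
s0 | BBBBBB[0]00
Cell 0 holds B when M halts.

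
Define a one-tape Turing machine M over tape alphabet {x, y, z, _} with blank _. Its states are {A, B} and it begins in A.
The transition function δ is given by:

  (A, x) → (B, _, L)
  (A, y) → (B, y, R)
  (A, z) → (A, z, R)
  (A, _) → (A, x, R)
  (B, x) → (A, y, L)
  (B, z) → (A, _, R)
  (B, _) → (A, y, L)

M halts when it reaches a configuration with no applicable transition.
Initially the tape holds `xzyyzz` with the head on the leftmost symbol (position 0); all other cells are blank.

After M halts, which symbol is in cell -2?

state=A head=0 tape=__[x]zyyzz   (A,x)→(B,_,L)
state=B head=-1 tape=_[_]_zyyzz   (B,_)→(A,y,L)
state=A head=-2 tape=[_]y_zyyzz   (A,_)→(A,x,R)
state=A head=-1 tape=x[y]_zyyzz   (A,y)→(B,y,R)
state=B head=0 tape=xy[_]zyyzz   (B,_)→(A,y,L)
state=A head=-1 tape=x[y]yzyyzz   (A,y)→(B,y,R)
state=B head=0 tape=xy[y]zyyzz
Cell -2 holds x when M halts.

x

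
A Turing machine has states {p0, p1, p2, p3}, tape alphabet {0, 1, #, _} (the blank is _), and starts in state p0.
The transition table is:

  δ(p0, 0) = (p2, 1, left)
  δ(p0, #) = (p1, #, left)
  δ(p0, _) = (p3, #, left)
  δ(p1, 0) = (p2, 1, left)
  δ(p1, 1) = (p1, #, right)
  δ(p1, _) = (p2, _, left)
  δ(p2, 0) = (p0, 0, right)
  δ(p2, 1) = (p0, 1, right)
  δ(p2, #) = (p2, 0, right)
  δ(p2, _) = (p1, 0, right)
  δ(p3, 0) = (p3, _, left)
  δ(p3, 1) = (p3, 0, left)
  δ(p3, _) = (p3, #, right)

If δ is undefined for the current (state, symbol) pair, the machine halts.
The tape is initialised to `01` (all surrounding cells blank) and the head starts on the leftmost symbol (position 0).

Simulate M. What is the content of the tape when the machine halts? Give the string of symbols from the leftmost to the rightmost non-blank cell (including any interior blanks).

p0 | _[0]1__   read 0 → write 1, move left, go to p2
p2 | [_]11__   read _ → write 0, move right, go to p1
p1 | 0[1]1__   read 1 → write #, move right, go to p1
p1 | 0#[1]__   read 1 → write #, move right, go to p1
p1 | 0##[_]_   read _ → write _, move left, go to p2
p2 | 0#[#]__   read # → write 0, move right, go to p2
p2 | 0#0[_]_   read _ → write 0, move right, go to p1
p1 | 0#00[_]   read _ → write _, move left, go to p2
p2 | 0#0[0]_   read 0 → write 0, move right, go to p0
p0 | 0#00[_]   read _ → write #, move left, go to p3
p3 | 0#0[0]#   read 0 → write _, move left, go to p3
p3 | 0#[0]_#   read 0 → write _, move left, go to p3
p3 | 0[#]__#
The non-blank tape span at halt is 0#__#.

0#__#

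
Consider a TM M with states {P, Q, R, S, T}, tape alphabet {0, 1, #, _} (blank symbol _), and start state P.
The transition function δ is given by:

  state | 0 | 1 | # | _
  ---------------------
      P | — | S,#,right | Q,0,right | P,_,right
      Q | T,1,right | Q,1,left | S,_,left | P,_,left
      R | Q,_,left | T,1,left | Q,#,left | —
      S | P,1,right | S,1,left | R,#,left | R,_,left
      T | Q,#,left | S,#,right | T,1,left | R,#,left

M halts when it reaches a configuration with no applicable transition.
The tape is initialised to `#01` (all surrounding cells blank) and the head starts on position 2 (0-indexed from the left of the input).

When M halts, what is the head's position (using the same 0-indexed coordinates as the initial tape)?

0

state=P head=2 tape=__#0[1]_   (P,1)→(S,#,right)
state=S head=3 tape=__#0#[_]   (S,_)→(R,_,left)
state=R head=2 tape=__#0[#]_   (R,#)→(Q,#,left)
state=Q head=1 tape=__#[0]#_   (Q,0)→(T,1,right)
state=T head=2 tape=__#1[#]_   (T,#)→(T,1,left)
state=T head=1 tape=__#[1]1_   (T,1)→(S,#,right)
state=S head=2 tape=__##[1]_   (S,1)→(S,1,left)
state=S head=1 tape=__#[#]1_   (S,#)→(R,#,left)
state=R head=0 tape=__[#]#1_   (R,#)→(Q,#,left)
state=Q head=-1 tape=_[_]##1_   (Q,_)→(P,_,left)
state=P head=-2 tape=[_]_##1_   (P,_)→(P,_,right)
state=P head=-1 tape=_[_]##1_   (P,_)→(P,_,right)
state=P head=0 tape=__[#]#1_   (P,#)→(Q,0,right)
state=Q head=1 tape=__0[#]1_   (Q,#)→(S,_,left)
state=S head=0 tape=__[0]_1_   (S,0)→(P,1,right)
state=P head=1 tape=__1[_]1_   (P,_)→(P,_,right)
state=P head=2 tape=__1_[1]_   (P,1)→(S,#,right)
state=S head=3 tape=__1_#[_]   (S,_)→(R,_,left)
state=R head=2 tape=__1_[#]_   (R,#)→(Q,#,left)
state=Q head=1 tape=__1[_]#_   (Q,_)→(P,_,left)
state=P head=0 tape=__[1]_#_   (P,1)→(S,#,right)
state=S head=1 tape=__#[_]#_   (S,_)→(R,_,left)
state=R head=0 tape=__[#]_#_   (R,#)→(Q,#,left)
state=Q head=-1 tape=_[_]#_#_   (Q,_)→(P,_,left)
state=P head=-2 tape=[_]_#_#_   (P,_)→(P,_,right)
state=P head=-1 tape=_[_]#_#_   (P,_)→(P,_,right)
state=P head=0 tape=__[#]_#_   (P,#)→(Q,0,right)
state=Q head=1 tape=__0[_]#_   (Q,_)→(P,_,left)
state=P head=0 tape=__[0]_#_
At halt the head is at cell 0.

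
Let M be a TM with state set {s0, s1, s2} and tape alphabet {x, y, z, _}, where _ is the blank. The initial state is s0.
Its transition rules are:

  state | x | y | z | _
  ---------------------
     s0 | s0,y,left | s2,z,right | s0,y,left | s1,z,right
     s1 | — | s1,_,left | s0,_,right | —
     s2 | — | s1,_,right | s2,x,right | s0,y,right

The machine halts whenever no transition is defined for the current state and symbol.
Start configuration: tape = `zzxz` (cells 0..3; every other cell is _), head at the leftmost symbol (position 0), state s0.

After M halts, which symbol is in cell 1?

_

state=s0 head=0 tape=_[z]zxz__   (s0,z)→(s0,y,left)
state=s0 head=-1 tape=[_]yzxz__   (s0,_)→(s1,z,right)
state=s1 head=0 tape=z[y]zxz__   (s1,y)→(s1,_,left)
state=s1 head=-1 tape=[z]_zxz__   (s1,z)→(s0,_,right)
state=s0 head=0 tape=_[_]zxz__   (s0,_)→(s1,z,right)
state=s1 head=1 tape=_z[z]xz__   (s1,z)→(s0,_,right)
state=s0 head=2 tape=_z_[x]z__   (s0,x)→(s0,y,left)
state=s0 head=1 tape=_z[_]yz__   (s0,_)→(s1,z,right)
state=s1 head=2 tape=_zz[y]z__   (s1,y)→(s1,_,left)
state=s1 head=1 tape=_z[z]_z__   (s1,z)→(s0,_,right)
state=s0 head=2 tape=_z_[_]z__   (s0,_)→(s1,z,right)
state=s1 head=3 tape=_z_z[z]__   (s1,z)→(s0,_,right)
state=s0 head=4 tape=_z_z_[_]_   (s0,_)→(s1,z,right)
state=s1 head=5 tape=_z_z_z[_]
Cell 1 holds _ when M halts.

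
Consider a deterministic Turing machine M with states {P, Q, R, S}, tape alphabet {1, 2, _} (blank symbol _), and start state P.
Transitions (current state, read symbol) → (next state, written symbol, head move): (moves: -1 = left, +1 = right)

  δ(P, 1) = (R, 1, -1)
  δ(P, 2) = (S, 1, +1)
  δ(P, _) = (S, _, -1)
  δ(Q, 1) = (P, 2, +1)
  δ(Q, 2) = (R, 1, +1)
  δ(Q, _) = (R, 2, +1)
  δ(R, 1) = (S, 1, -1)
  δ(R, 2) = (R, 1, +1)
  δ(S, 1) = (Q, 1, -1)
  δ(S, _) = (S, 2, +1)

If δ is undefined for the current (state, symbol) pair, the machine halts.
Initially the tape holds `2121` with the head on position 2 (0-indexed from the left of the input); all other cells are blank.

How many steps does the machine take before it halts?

17

state=P head=2 tape=_21[2]1   (P,2)→(S,1,+1)
state=S head=3 tape=_211[1]   (S,1)→(Q,1,-1)
state=Q head=2 tape=_21[1]1   (Q,1)→(P,2,+1)
state=P head=3 tape=_212[1]   (P,1)→(R,1,-1)
state=R head=2 tape=_21[2]1   (R,2)→(R,1,+1)
state=R head=3 tape=_211[1]   (R,1)→(S,1,-1)
state=S head=2 tape=_21[1]1   (S,1)→(Q,1,-1)
state=Q head=1 tape=_2[1]11   (Q,1)→(P,2,+1)
state=P head=2 tape=_22[1]1   (P,1)→(R,1,-1)
state=R head=1 tape=_2[2]11   (R,2)→(R,1,+1)
state=R head=2 tape=_21[1]1   (R,1)→(S,1,-1)
state=S head=1 tape=_2[1]11   (S,1)→(Q,1,-1)
state=Q head=0 tape=_[2]111   (Q,2)→(R,1,+1)
state=R head=1 tape=_1[1]11   (R,1)→(S,1,-1)
state=S head=0 tape=_[1]111   (S,1)→(Q,1,-1)
state=Q head=-1 tape=[_]1111   (Q,_)→(R,2,+1)
state=R head=0 tape=2[1]111   (R,1)→(S,1,-1)
state=S head=-1 tape=[2]1111
M halts after 17 transitions.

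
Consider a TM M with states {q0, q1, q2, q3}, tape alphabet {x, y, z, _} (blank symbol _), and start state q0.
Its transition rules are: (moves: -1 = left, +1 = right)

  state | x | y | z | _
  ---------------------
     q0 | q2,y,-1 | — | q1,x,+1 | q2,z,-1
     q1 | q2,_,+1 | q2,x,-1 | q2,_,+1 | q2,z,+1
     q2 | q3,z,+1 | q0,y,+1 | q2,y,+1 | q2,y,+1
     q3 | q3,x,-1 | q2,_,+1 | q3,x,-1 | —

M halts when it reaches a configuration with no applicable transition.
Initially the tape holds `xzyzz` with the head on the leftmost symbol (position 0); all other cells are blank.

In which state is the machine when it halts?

q3

state=q0 head=0 tape=_[x]zyzz   (q0,x)→(q2,y,-1)
state=q2 head=-1 tape=[_]yzyzz   (q2,_)→(q2,y,+1)
state=q2 head=0 tape=y[y]zyzz   (q2,y)→(q0,y,+1)
state=q0 head=1 tape=yy[z]yzz   (q0,z)→(q1,x,+1)
state=q1 head=2 tape=yyx[y]zz   (q1,y)→(q2,x,-1)
state=q2 head=1 tape=yy[x]xzz   (q2,x)→(q3,z,+1)
state=q3 head=2 tape=yyz[x]zz   (q3,x)→(q3,x,-1)
state=q3 head=1 tape=yy[z]xzz   (q3,z)→(q3,x,-1)
state=q3 head=0 tape=y[y]xxzz   (q3,y)→(q2,_,+1)
state=q2 head=1 tape=y_[x]xzz   (q2,x)→(q3,z,+1)
state=q3 head=2 tape=y_z[x]zz   (q3,x)→(q3,x,-1)
state=q3 head=1 tape=y_[z]xzz   (q3,z)→(q3,x,-1)
state=q3 head=0 tape=y[_]xxzz
No transition is defined for (q3, _); M halts in state q3.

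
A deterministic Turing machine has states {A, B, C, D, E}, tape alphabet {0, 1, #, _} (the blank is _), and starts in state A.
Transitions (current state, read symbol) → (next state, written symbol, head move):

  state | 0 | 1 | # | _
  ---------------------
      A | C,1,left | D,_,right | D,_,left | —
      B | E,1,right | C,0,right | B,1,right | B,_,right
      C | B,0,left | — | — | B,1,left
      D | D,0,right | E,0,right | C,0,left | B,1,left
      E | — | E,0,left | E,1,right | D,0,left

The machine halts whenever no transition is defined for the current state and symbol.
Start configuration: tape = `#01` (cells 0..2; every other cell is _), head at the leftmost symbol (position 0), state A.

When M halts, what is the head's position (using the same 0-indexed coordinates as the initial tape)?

state=A head=0 tape=____[#]01   (A,#)→(D,_,left)
state=D head=-1 tape=___[_]_01   (D,_)→(B,1,left)
state=B head=-2 tape=__[_]1_01   (B,_)→(B,_,right)
state=B head=-1 tape=___[1]_01   (B,1)→(C,0,right)
state=C head=0 tape=___0[_]01   (C,_)→(B,1,left)
state=B head=-1 tape=___[0]101   (B,0)→(E,1,right)
state=E head=0 tape=___1[1]01   (E,1)→(E,0,left)
state=E head=-1 tape=___[1]001   (E,1)→(E,0,left)
state=E head=-2 tape=__[_]0001   (E,_)→(D,0,left)
state=D head=-3 tape=_[_]00001   (D,_)→(B,1,left)
state=B head=-4 tape=[_]100001   (B,_)→(B,_,right)
state=B head=-3 tape=_[1]00001   (B,1)→(C,0,right)
state=C head=-2 tape=_0[0]0001   (C,0)→(B,0,left)
state=B head=-3 tape=_[0]00001   (B,0)→(E,1,right)
state=E head=-2 tape=_1[0]0001
At halt the head is at cell -2.

-2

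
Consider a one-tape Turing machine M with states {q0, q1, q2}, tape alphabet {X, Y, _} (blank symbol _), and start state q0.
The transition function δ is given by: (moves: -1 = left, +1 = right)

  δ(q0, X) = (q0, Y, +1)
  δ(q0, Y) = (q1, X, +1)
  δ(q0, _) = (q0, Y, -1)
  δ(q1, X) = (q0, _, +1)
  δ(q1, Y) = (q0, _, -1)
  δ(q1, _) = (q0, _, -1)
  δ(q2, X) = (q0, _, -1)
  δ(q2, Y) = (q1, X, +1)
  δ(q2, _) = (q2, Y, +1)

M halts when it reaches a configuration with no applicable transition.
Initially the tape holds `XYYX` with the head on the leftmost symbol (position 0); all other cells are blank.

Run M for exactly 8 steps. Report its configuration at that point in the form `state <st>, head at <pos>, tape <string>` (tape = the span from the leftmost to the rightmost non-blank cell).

q0 | [X]YYX   read X → write Y, move +1, go to q0
q0 | Y[Y]YX   read Y → write X, move +1, go to q1
q1 | YX[Y]X   read Y → write _, move -1, go to q0
q0 | Y[X]_X   read X → write Y, move +1, go to q0
q0 | YY[_]X   read _ → write Y, move -1, go to q0
q0 | Y[Y]YX   read Y → write X, move +1, go to q1
q1 | YX[Y]X   read Y → write _, move -1, go to q0
q0 | Y[X]_X   read X → write Y, move +1, go to q0
q0 | YY[_]X
After 8 steps: state q0, head at 2, tape YY_X.

state q0, head at 2, tape YY_X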